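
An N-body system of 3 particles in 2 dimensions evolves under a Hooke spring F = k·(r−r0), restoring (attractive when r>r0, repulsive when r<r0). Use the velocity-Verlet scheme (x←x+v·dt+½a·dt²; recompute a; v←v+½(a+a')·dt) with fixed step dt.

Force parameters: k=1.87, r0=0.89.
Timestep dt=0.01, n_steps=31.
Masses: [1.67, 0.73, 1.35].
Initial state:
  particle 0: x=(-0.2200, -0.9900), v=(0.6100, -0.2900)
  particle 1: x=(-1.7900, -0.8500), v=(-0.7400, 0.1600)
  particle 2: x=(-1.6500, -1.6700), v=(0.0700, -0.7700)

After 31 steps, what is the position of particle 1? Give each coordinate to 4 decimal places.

step 0: x0=(-0.2200, -0.9900) x1=(-1.7900, -0.8500) x2=(-1.6500, -1.6700)
step 1: x0=(-0.2140, -0.9929) x1=(-1.7973, -0.8484) x2=(-1.6493, -1.6777)
step 2: x0=(-0.2081, -0.9959) x1=(-1.8045, -0.8468) x2=(-1.6484, -1.6853)
step 3: x0=(-0.2024, -0.9988) x1=(-1.8114, -0.8452) x2=(-1.6475, -1.6929)
step 4: x0=(-0.1968, -1.0018) x1=(-1.8182, -0.8436) x2=(-1.6465, -1.7005)
step 5: x0=(-0.1914, -1.0048) x1=(-1.8248, -0.8421) x2=(-1.6454, -1.7080)
step 6: x0=(-0.1861, -1.0079) x1=(-1.8312, -0.8405) x2=(-1.6442, -1.7155)
step 7: x0=(-0.1810, -1.0110) x1=(-1.8374, -0.8390) x2=(-1.6429, -1.7230)
step 8: x0=(-0.1761, -1.0141) x1=(-1.8434, -0.8375) x2=(-1.6415, -1.7304)
step 9: x0=(-0.1713, -1.0172) x1=(-1.8492, -0.8360) x2=(-1.6401, -1.7377)
step 10: x0=(-0.1667, -1.0203) x1=(-1.8548, -0.8346) x2=(-1.6385, -1.7450)
step 11: x0=(-0.1622, -1.0235) x1=(-1.8601, -0.8332) x2=(-1.6369, -1.7523)
step 12: x0=(-0.1579, -1.0267) x1=(-1.8653, -0.8318) x2=(-1.6351, -1.7595)
step 13: x0=(-0.1538, -1.0300) x1=(-1.8703, -0.8305) x2=(-1.6333, -1.7666)
step 14: x0=(-0.1499, -1.0332) x1=(-1.8750, -0.8292) x2=(-1.6314, -1.7737)
step 15: x0=(-0.1461, -1.0365) x1=(-1.8795, -0.8280) x2=(-1.6293, -1.7807)
step 16: x0=(-0.1425, -1.0399) x1=(-1.8838, -0.8268) x2=(-1.6272, -1.7876)
step 17: x0=(-0.1391, -1.0432) x1=(-1.8879, -0.8256) x2=(-1.6250, -1.7945)
step 18: x0=(-0.1358, -1.0466) x1=(-1.8917, -0.8246) x2=(-1.6227, -1.8014)
step 19: x0=(-0.1327, -1.0500) x1=(-1.8953, -0.8235) x2=(-1.6204, -1.8081)
step 20: x0=(-0.1298, -1.0534) x1=(-1.8987, -0.8226) x2=(-1.6179, -1.8148)
step 21: x0=(-0.1271, -1.0569) x1=(-1.9019, -0.8217) x2=(-1.6153, -1.8215)
step 22: x0=(-0.1245, -1.0603) x1=(-1.9048, -0.8209) x2=(-1.6127, -1.8280)
step 23: x0=(-0.1222, -1.0638) x1=(-1.9074, -0.8201) x2=(-1.6099, -1.8345)
step 24: x0=(-0.1200, -1.0674) x1=(-1.9098, -0.8194) x2=(-1.6071, -1.8410)
step 25: x0=(-0.1180, -1.0709) x1=(-1.9120, -0.8188) x2=(-1.6041, -1.8473)
step 26: x0=(-0.1161, -1.0745) x1=(-1.9139, -0.8183) x2=(-1.6011, -1.8536)
step 27: x0=(-0.1145, -1.0781) x1=(-1.9156, -0.8178) x2=(-1.5980, -1.8598)
step 28: x0=(-0.1130, -1.0818) x1=(-1.9170, -0.8174) x2=(-1.5948, -1.8659)
step 29: x0=(-0.1117, -1.0854) x1=(-1.9182, -0.8172) x2=(-1.5915, -1.8719)
step 30: x0=(-0.1106, -1.0891) x1=(-1.9191, -0.8170) x2=(-1.5882, -1.8779)
step 31: x0=(-0.1097, -1.0929) x1=(-1.9197, -0.8169) x2=(-1.5847, -1.8838)

(-1.9197, -0.8169)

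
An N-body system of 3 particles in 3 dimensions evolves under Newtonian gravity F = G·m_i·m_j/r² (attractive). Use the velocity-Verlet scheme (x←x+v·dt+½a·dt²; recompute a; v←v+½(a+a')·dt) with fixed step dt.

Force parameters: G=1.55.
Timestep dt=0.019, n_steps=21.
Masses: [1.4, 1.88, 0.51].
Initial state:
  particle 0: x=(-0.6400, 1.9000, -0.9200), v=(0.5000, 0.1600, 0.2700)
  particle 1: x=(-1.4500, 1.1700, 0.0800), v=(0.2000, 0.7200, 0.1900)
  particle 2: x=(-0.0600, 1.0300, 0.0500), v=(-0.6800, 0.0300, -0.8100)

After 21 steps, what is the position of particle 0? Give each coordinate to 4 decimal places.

(-0.4956, 1.8829, -0.7080)

step 0: x0=(-0.6400, 1.9000, -0.9200) x1=(-1.4500, 1.1700, 0.0800) x2=(-0.0600, 1.0300, 0.0500)
step 1: x0=(-0.6306, 1.9029, -0.9147) x1=(-1.4460, 1.1838, 0.0835) x2=(-0.0733, 1.0307, 0.0345)
step 2: x0=(-0.6214, 1.9054, -0.9089) x1=(-1.4417, 1.1977, 0.0867) x2=(-0.0872, 1.0317, 0.0187)
step 3: x0=(-0.6124, 1.9077, -0.9027) x1=(-1.4370, 1.2118, 0.0897) x2=(-0.1019, 1.0331, 0.0027)
step 4: x0=(-0.6037, 1.9096, -0.8961) x1=(-1.4320, 1.2260, 0.0924) x2=(-0.1173, 1.0348, -0.0135)
step 5: x0=(-0.5951, 1.9111, -0.8890) x1=(-1.4266, 1.2404, 0.0949) x2=(-0.1335, 1.0369, -0.0300)
step 6: x0=(-0.5868, 1.9123, -0.8815) x1=(-1.4208, 1.2549, 0.0971) x2=(-0.1504, 1.0393, -0.0468)
step 7: x0=(-0.5788, 1.9132, -0.8735) x1=(-1.4147, 1.2695, 0.0990) x2=(-0.1681, 1.0422, -0.0638)
step 8: x0=(-0.5709, 1.9137, -0.8651) x1=(-1.4081, 1.2844, 0.1007) x2=(-0.1866, 1.0456, -0.0810)
step 9: x0=(-0.5633, 1.9139, -0.8562) x1=(-1.4012, 1.2993, 0.1020) x2=(-0.2059, 1.0494, -0.0984)
step 10: x0=(-0.5560, 1.9136, -0.8468) x1=(-1.3938, 1.3144, 0.1031) x2=(-0.2260, 1.0538, -0.1161)
step 11: x0=(-0.5489, 1.9130, -0.8369) x1=(-1.3860, 1.3296, 0.1039) x2=(-0.2470, 1.0587, -0.1340)
step 12: x0=(-0.5421, 1.9121, -0.8265) x1=(-1.3778, 1.3449, 0.1043) x2=(-0.2688, 1.0643, -0.1522)
step 13: x0=(-0.5356, 1.9107, -0.8157) x1=(-1.3691, 1.3604, 0.1044) x2=(-0.2915, 1.0705, -0.1705)
step 14: x0=(-0.5294, 1.9089, -0.8042) x1=(-1.3600, 1.3759, 0.1042) x2=(-0.3151, 1.0774, -0.1890)
step 15: x0=(-0.5235, 1.9066, -0.7923) x1=(-1.3504, 1.3916, 0.1036) x2=(-0.3396, 1.0851, -0.2078)
step 16: x0=(-0.5179, 1.9039, -0.7797) x1=(-1.3403, 1.4074, 0.1027) x2=(-0.3650, 1.0937, -0.2267)
step 17: x0=(-0.5126, 1.9007, -0.7666) x1=(-1.3297, 1.4233, 0.1013) x2=(-0.3914, 1.1031, -0.2457)
step 18: x0=(-0.5078, 1.8971, -0.7529) x1=(-1.3185, 1.4393, 0.0996) x2=(-0.4188, 1.1136, -0.2650)
step 19: x0=(-0.5033, 1.8929, -0.7386) x1=(-1.3068, 1.4554, 0.0974) x2=(-0.4471, 1.1251, -0.2843)
step 20: x0=(-0.4992, 1.8882, -0.7236) x1=(-1.2945, 1.4715, 0.0948) x2=(-0.4764, 1.1378, -0.3037)
step 21: x0=(-0.4956, 1.8829, -0.7080) x1=(-1.2816, 1.4878, 0.0917) x2=(-0.5066, 1.1519, -0.3232)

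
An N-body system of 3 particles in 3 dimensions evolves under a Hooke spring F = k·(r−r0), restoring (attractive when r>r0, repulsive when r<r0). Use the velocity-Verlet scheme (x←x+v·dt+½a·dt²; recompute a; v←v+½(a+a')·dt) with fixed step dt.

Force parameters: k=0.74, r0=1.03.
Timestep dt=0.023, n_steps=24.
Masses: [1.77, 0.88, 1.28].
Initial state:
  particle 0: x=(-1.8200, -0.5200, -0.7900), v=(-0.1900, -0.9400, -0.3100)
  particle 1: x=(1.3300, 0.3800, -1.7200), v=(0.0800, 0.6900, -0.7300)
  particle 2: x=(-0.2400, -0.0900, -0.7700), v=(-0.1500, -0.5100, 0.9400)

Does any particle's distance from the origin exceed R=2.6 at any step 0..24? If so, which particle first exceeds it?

step 0: x0=(-1.8200, -0.5200, -0.7900) x1=(1.3300, 0.3800, -1.7200) x2=(-0.2400, -0.0900, -0.7700)
step 1: x0=(-1.8241, -0.5415, -0.7972) x1=(1.3312, 0.3957, -1.7365) x2=(-0.2434, -0.1017, -0.7484)
step 2: x0=(-1.8275, -0.5629, -0.8045) x1=(1.3311, 0.4110, -1.7526) x2=(-0.2468, -0.1134, -0.7270)
step 3: x0=(-1.8303, -0.5840, -0.8120) x1=(1.3296, 0.4258, -1.7681) x2=(-0.2502, -0.1251, -0.7058)
step 4: x0=(-1.8325, -0.6050, -0.8196) x1=(1.3269, 0.4403, -1.7832) x2=(-0.2534, -0.1367, -0.6847)
step 5: x0=(-1.8341, -0.6258, -0.8274) x1=(1.3228, 0.4543, -1.7976) x2=(-0.2567, -0.1484, -0.6638)
step 6: x0=(-1.8351, -0.6463, -0.8353) x1=(1.3174, 0.4678, -1.8116) x2=(-0.2599, -0.1599, -0.6431)
step 7: x0=(-1.8354, -0.6667, -0.8433) x1=(1.3106, 0.4808, -1.8249) x2=(-0.2630, -0.1715, -0.6226)
step 8: x0=(-1.8351, -0.6868, -0.8515) x1=(1.3025, 0.4934, -1.8377) x2=(-0.2660, -0.1830, -0.6023)
step 9: x0=(-1.8342, -0.7067, -0.8598) x1=(1.2931, 0.5054, -1.8499) x2=(-0.2690, -0.1944, -0.5822)
step 10: x0=(-1.8327, -0.7264, -0.8682) x1=(1.2823, 0.5168, -1.8615) x2=(-0.2720, -0.2058, -0.5624)
step 11: x0=(-1.8305, -0.7458, -0.8768) x1=(1.2702, 0.5277, -1.8725) x2=(-0.2748, -0.2172, -0.5428)
step 12: x0=(-1.8278, -0.7650, -0.8855) x1=(1.2567, 0.5380, -1.8828) x2=(-0.2776, -0.2285, -0.5234)
step 13: x0=(-1.8244, -0.7839, -0.8943) x1=(1.2420, 0.5478, -1.8925) x2=(-0.2804, -0.2397, -0.5043)
step 14: x0=(-1.8204, -0.8026, -0.9032) x1=(1.2259, 0.5569, -1.9016) x2=(-0.2831, -0.2509, -0.4855)
step 15: x0=(-1.8158, -0.8210, -0.9123) x1=(1.2084, 0.5654, -1.9100) x2=(-0.2857, -0.2620, -0.4670)
step 16: x0=(-1.8106, -0.8392, -0.9215) x1=(1.1897, 0.5733, -1.9178) x2=(-0.2882, -0.2730, -0.4488)
step 17: x0=(-1.8048, -0.8571, -0.9307) x1=(1.1697, 0.5805, -1.9249) x2=(-0.2907, -0.2839, -0.4308)
step 18: x0=(-1.7984, -0.8747, -0.9401) x1=(1.1484, 0.5871, -1.9313) x2=(-0.2931, -0.2948, -0.4132)
step 19: x0=(-1.7914, -0.8920, -0.9496) x1=(1.1258, 0.5930, -1.9371) x2=(-0.2955, -0.3056, -0.3959)
step 20: x0=(-1.7839, -0.9091, -0.9593) x1=(1.1020, 0.5983, -1.9421) x2=(-0.2978, -0.3163, -0.3789)
step 21: x0=(-1.7757, -0.9259, -0.9690) x1=(1.0769, 0.6028, -1.9465) x2=(-0.3000, -0.3270, -0.3622)
step 22: x0=(-1.7670, -0.9423, -0.9788) x1=(1.0507, 0.6066, -1.9502) x2=(-0.3022, -0.3375, -0.3459)
step 23: x0=(-1.7578, -0.9585, -0.9887) x1=(1.0232, 0.6098, -1.9532) x2=(-0.3044, -0.3480, -0.3299)
step 24: x0=(-1.7479, -0.9744, -0.9987) x1=(0.9945, 0.6122, -1.9555) x2=(-0.3065, -0.3584, -0.3143)

no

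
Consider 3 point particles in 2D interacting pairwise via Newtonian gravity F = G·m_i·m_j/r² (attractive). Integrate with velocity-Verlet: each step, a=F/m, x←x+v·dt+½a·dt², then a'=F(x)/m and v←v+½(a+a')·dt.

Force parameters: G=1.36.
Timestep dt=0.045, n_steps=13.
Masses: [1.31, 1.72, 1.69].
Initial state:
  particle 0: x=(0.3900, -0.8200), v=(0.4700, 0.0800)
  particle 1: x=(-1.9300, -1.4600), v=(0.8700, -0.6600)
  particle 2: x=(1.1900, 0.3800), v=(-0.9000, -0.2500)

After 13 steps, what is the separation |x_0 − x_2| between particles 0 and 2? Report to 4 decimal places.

0.5337

step 0: x0=(0.3900, -0.8200) x1=(-1.9300, -1.4600) x2=(1.1900, 0.3800)
step 1: x0=(0.4114, -0.8156) x1=(-1.8904, -1.4895) x2=(1.1489, 0.3679)
step 2: x0=(0.4332, -0.8094) x1=(-1.8499, -1.5187) x2=(1.1064, 0.3541)
step 3: x0=(0.4556, -0.8011) x1=(-1.8084, -1.5475) x2=(1.0627, 0.3383)
step 4: x0=(0.4785, -0.7907) x1=(-1.7661, -1.5758) x2=(1.0175, 0.3204)
step 5: x0=(0.5019, -0.7779) x1=(-1.7227, -1.6037) x2=(0.9711, 0.3002)
step 6: x0=(0.5258, -0.7622) x1=(-1.6785, -1.6312) x2=(0.9232, 0.2773)
step 7: x0=(0.5504, -0.7433) x1=(-1.6333, -1.6581) x2=(0.8739, 0.2514)
step 8: x0=(0.5754, -0.7207) x1=(-1.5871, -1.6845) x2=(0.8232, 0.2221)
step 9: x0=(0.6010, -0.6937) x1=(-1.5399, -1.7104) x2=(0.7711, 0.1887)
step 10: x0=(0.6268, -0.6615) x1=(-1.4918, -1.7356) x2=(0.7178, 0.1507)
step 11: x0=(0.6527, -0.6226) x1=(-1.4426, -1.7602) x2=(0.6635, 0.1070)
step 12: x0=(0.6780, -0.5755) x1=(-1.3925, -1.7841) x2=(0.6086, 0.0560)
step 13: x0=(0.7013, -0.5172) x1=(-1.3413, -1.8072) x2=(0.5542, -0.0042)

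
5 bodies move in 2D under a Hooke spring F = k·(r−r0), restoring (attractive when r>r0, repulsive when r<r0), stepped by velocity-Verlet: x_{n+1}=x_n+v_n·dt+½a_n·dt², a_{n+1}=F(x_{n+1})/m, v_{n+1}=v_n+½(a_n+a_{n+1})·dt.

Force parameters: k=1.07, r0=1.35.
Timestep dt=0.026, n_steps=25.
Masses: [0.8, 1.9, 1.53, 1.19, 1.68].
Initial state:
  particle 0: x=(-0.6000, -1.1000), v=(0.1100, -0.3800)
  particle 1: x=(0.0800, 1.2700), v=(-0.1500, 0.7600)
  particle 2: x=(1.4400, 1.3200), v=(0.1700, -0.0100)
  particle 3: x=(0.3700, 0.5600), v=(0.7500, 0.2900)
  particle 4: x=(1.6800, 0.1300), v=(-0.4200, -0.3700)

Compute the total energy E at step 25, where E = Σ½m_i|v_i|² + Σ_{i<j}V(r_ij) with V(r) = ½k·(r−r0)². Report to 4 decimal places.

step 0: x0=(-0.6000, -1.1000) x1=(0.0800, 1.2700) x2=(1.4400, 1.3200) x3=(0.3700, 0.5600) x4=(1.6800, 0.1300)
step 1: x0=(-0.5958, -1.1083) x1=(0.0761, 1.2896) x2=(1.4441, 1.3194) x3=(0.3895, 0.5672) x4=(1.6687, 0.1203)
step 2: x0=(-0.5891, -1.1133) x1=(0.0722, 1.3088) x2=(1.4477, 1.3183) x3=(0.4089, 0.5738) x4=(1.6568, 0.1105)
step 3: x0=(-0.5798, -1.1151) x1=(0.0683, 1.3277) x2=(1.4508, 1.3166) x3=(0.4282, 0.5797) x4=(1.6442, 0.1005)
step 4: x0=(-0.5679, -1.1135) x1=(0.0644, 1.3461) x2=(1.4533, 1.3143) x3=(0.4474, 0.5850) x4=(1.6310, 0.0904)
step 5: x0=(-0.5535, -1.1087) x1=(0.0605, 1.3641) x2=(1.4552, 1.3114) x3=(0.4664, 0.5897) x4=(1.6171, 0.0801)
step 6: x0=(-0.5367, -1.1006) x1=(0.0566, 1.3817) x2=(1.4567, 1.3080) x3=(0.4853, 0.5938) x4=(1.6026, 0.0698)
step 7: x0=(-0.5174, -1.0893) x1=(0.0528, 1.3988) x2=(1.4576, 1.3040) x3=(0.5039, 0.5972) x4=(1.5876, 0.0593)
step 8: x0=(-0.4957, -1.0747) x1=(0.0490, 1.4154) x2=(1.4581, 1.2995) x3=(0.5224, 0.6002) x4=(1.5720, 0.0488)
step 9: x0=(-0.4717, -1.0570) x1=(0.0452, 1.4315) x2=(1.4580, 1.2944) x3=(0.5406, 0.6025) x4=(1.5558, 0.0382)
step 10: x0=(-0.4455, -1.0362) x1=(0.0415, 1.4472) x2=(1.4575, 1.2888) x3=(0.5585, 0.6043) x4=(1.5392, 0.0275)
step 11: x0=(-0.4171, -1.0123) x1=(0.0379, 1.4623) x2=(1.4565, 1.2827) x3=(0.5761, 0.6057) x4=(1.5220, 0.0168)
step 12: x0=(-0.3867, -0.9855) x1=(0.0343, 1.4769) x2=(1.4551, 1.2761) x3=(0.5935, 0.6065) x4=(1.5044, 0.0060)
step 13: x0=(-0.3544, -0.9558) x1=(0.0309, 1.4910) x2=(1.4533, 1.2691) x3=(0.6105, 0.6069) x4=(1.4864, -0.0048)
step 14: x0=(-0.3202, -0.9234) x1=(0.0275, 1.5045) x2=(1.4511, 1.2617) x3=(0.6272, 0.6070) x4=(1.4680, -0.0157)
step 15: x0=(-0.2843, -0.8883) x1=(0.0243, 1.5175) x2=(1.4486, 1.2538) x3=(0.6435, 0.6066) x4=(1.4492, -0.0265)
step 16: x0=(-0.2468, -0.8508) x1=(0.0211, 1.5299) x2=(1.4456, 1.2456) x3=(0.6595, 0.6059) x4=(1.4301, -0.0373)
step 17: x0=(-0.2079, -0.8109) x1=(0.0181, 1.5418) x2=(1.4424, 1.2370) x3=(0.6751, 0.6049) x4=(1.4107, -0.0481)
step 18: x0=(-0.1676, -0.7687) x1=(0.0153, 1.5532) x2=(1.4389, 1.2281) x3=(0.6904, 0.6037) x4=(1.3910, -0.0589)
step 19: x0=(-0.1261, -0.7245) x1=(0.0126, 1.5640) x2=(1.4351, 1.2189) x3=(0.7053, 0.6022) x4=(1.3710, -0.0696)
step 20: x0=(-0.0836, -0.6784) x1=(0.0101, 1.5742) x2=(1.4310, 1.2094) x3=(0.7198, 0.6006) x4=(1.3509, -0.0803)
step 21: x0=(-0.0402, -0.6305) x1=(0.0078, 1.5839) x2=(1.4267, 1.1997) x3=(0.7340, 0.5988) x4=(1.3306, -0.0909)
step 22: x0=(0.0039, -0.5810) x1=(0.0057, 1.5931) x2=(1.4223, 1.1898) x3=(0.7478, 0.5970) x4=(1.3102, -0.1014)
step 23: x0=(0.0486, -0.5300) x1=(0.0037, 1.6018) x2=(1.4176, 1.1798) x3=(0.7613, 0.5951) x4=(1.2896, -0.1118)
step 24: x0=(0.0937, -0.4778) x1=(0.0020, 1.6099) x2=(1.4129, 1.1696) x3=(0.7744, 0.5932) x4=(1.2690, -0.1222)
step 25: x0=(0.1391, -0.4244) x1=(0.0005, 1.6175) x2=(1.4080, 1.1593) x3=(0.7872, 0.5913) x4=(1.2483, -0.1324)
step 0 velocities: v0=(0.1100, -0.3800) v1=(-0.1500, 0.7600) v2=(0.1700, -0.0100) v3=(0.7500, 0.2900) v4=(-0.4200, -0.3700)
step 0: KE=1.3028, PE=3.8225, E=5.1253
step 25 velocities: v0=(1.7467, 2.0697) v1=(-0.0530, 0.2827) v2=(-0.1892, -0.3951) v3=(0.4853, -0.0691) v4=(-0.7945, -0.3917)
step 25: KE=3.9614, PE=1.1614, E=5.1229

5.1229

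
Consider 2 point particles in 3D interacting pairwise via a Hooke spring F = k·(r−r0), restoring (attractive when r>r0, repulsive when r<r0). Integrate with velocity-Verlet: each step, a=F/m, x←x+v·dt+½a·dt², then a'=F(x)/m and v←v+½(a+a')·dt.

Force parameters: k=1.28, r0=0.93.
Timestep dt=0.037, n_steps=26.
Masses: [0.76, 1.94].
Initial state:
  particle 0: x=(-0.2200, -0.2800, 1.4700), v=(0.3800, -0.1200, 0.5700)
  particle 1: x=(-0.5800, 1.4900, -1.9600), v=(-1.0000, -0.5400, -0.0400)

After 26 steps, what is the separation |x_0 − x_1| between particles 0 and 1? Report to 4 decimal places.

step 0: x0=(-0.2200, -0.2800, 1.4700) x1=(-0.5800, 1.4900, -1.9600)
step 1: x0=(-0.2063, -0.2829, 1.4881) x1=(-0.6169, 1.4694, -1.9603)
step 2: x0=(-0.1932, -0.2827, 1.5001) x1=(-0.6535, 1.4476, -1.9582)
step 3: x0=(-0.1810, -0.2795, 1.5061) x1=(-0.6897, 1.4246, -1.9538)
step 4: x0=(-0.1697, -0.2733, 1.5060) x1=(-0.7257, 1.4005, -1.9470)
step 5: x0=(-0.1593, -0.2641, 1.4998) x1=(-0.7612, 1.3752, -1.9378)
step 6: x0=(-0.1500, -0.2521, 1.4876) x1=(-0.7964, 1.3488, -1.9262)
step 7: x0=(-0.1419, -0.2373, 1.4695) x1=(-0.8310, 1.3212, -1.9123)
step 8: x0=(-0.1349, -0.2198, 1.4455) x1=(-0.8653, 1.2927, -1.8961)
step 9: x0=(-0.1292, -0.1996, 1.4157) x1=(-0.8990, 1.2630, -1.8777)
step 10: x0=(-0.1248, -0.1770, 1.3802) x1=(-0.9322, 1.2325, -1.8570)
step 11: x0=(-0.1218, -0.1519, 1.3392) x1=(-0.9649, 1.2009, -1.8342)
step 12: x0=(-0.1203, -0.1245, 1.2928) x1=(-0.9970, 1.1685, -1.8092)
step 13: x0=(-0.1202, -0.0950, 1.2411) x1=(-1.0285, 1.1352, -1.7822)
step 14: x0=(-0.1216, -0.0634, 1.1844) x1=(-1.0594, 1.1011, -1.7532)
step 15: x0=(-0.1246, -0.0298, 1.1228) x1=(-1.0897, 1.0662, -1.7223)
step 16: x0=(-0.1292, 0.0055, 1.0566) x1=(-1.1194, 1.0306, -1.6895)
step 17: x0=(-0.1354, 0.0425, 0.9859) x1=(-1.1485, 0.9944, -1.6551)
step 18: x0=(-0.1431, 0.0810, 0.9111) x1=(-1.1770, 0.9576, -1.6190)
step 19: x0=(-0.1525, 0.1209, 0.8323) x1=(-1.2048, 0.9203, -1.5813)
step 20: x0=(-0.1635, 0.1620, 0.7498) x1=(-1.2320, 0.8825, -1.5422)
step 21: x0=(-0.1761, 0.2041, 0.6639) x1=(-1.2585, 0.8442, -1.5018)
step 22: x0=(-0.1903, 0.2472, 0.5748) x1=(-1.2845, 0.8056, -1.4601)
step 23: x0=(-0.2059, 0.2911, 0.4830) x1=(-1.3098, 0.7667, -1.4173)
step 24: x0=(-0.2231, 0.3356, 0.3885) x1=(-1.3346, 0.7276, -1.3735)
step 25: x0=(-0.2418, 0.3806, 0.2917) x1=(-1.3588, 0.6882, -1.3289)
step 26: x0=(-0.2617, 0.4260, 0.1930) x1=(-1.3824, 0.6487, -1.2834)

1.8669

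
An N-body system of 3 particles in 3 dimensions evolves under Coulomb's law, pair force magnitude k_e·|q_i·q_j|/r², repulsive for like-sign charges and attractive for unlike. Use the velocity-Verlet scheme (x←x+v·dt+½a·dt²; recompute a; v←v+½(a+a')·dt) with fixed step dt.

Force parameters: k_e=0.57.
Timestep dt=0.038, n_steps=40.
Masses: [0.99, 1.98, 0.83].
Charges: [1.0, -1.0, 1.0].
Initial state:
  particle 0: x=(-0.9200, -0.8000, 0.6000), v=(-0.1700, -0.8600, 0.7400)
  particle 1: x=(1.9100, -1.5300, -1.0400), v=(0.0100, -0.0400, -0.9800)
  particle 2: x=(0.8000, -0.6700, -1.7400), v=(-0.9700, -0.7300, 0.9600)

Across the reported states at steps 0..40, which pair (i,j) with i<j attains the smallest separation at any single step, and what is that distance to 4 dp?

pair (1,2), distance 1.5156

step 0: x0=(-0.9200, -0.8000, 0.6000) x1=(1.9100, -1.5300, -1.0400) x2=(0.8000, -0.6700, -1.7400)
step 1: x0=(-0.9265, -0.8327, 0.6281) x1=(1.9103, -1.5315, -1.0773) x2=(0.7633, -0.6978, -1.7035)
step 2: x0=(-0.9329, -0.8654, 0.6563) x1=(1.9105, -1.5328, -1.1146) x2=(0.7270, -0.7259, -1.6669)
step 3: x0=(-0.9394, -0.8981, 0.6846) x1=(1.9104, -1.5341, -1.1520) x2=(0.6911, -0.7542, -1.6302)
step 4: x0=(-0.9458, -0.9309, 0.7128) x1=(1.9102, -1.5353, -1.1894) x2=(0.6556, -0.7827, -1.5936)
step 5: x0=(-0.9523, -0.9636, 0.7412) x1=(1.9099, -1.5364, -1.2268) x2=(0.6205, -0.8114, -1.5569)
step 6: x0=(-0.9588, -0.9964, 0.7695) x1=(1.9093, -1.5373, -1.2642) x2=(0.5859, -0.8403, -1.5202)
step 7: x0=(-0.9652, -1.0292, 0.7980) x1=(1.9086, -1.5382, -1.3017) x2=(0.5517, -0.8694, -1.4835)
step 8: x0=(-0.9717, -1.0620, 0.8265) x1=(1.9077, -1.5390, -1.3392) x2=(0.5180, -0.8986, -1.4470)
step 9: x0=(-0.9782, -1.0949, 0.8550) x1=(1.9066, -1.5398, -1.3766) x2=(0.4847, -0.9281, -1.4105)
step 10: x0=(-0.9847, -1.1277, 0.8836) x1=(1.9053, -1.5404, -1.4141) x2=(0.4519, -0.9577, -1.3741)
step 11: x0=(-0.9912, -1.1606, 0.9123) x1=(1.9038, -1.5410, -1.4515) x2=(0.4195, -0.9874, -1.3378)
step 12: x0=(-0.9978, -1.1934, 0.9410) x1=(1.9022, -1.5416, -1.4889) x2=(0.3876, -1.0173, -1.3017)
step 13: x0=(-1.0043, -1.2263, 0.9698) x1=(1.9003, -1.5421, -1.5262) x2=(0.3561, -1.0472, -1.2657)
step 14: x0=(-1.0109, -1.2592, 0.9986) x1=(1.8984, -1.5425, -1.5636) x2=(0.3250, -1.0773, -1.2299)
step 15: x0=(-1.0175, -1.2921, 1.0275) x1=(1.8962, -1.5429, -1.6008) x2=(0.2943, -1.1075, -1.1943)
step 16: x0=(-1.0241, -1.3250, 1.0565) x1=(1.8939, -1.5432, -1.6380) x2=(0.2640, -1.1377, -1.1590)
step 17: x0=(-1.0308, -1.3580, 1.0856) x1=(1.8915, -1.5436, -1.6752) x2=(0.2341, -1.1680, -1.1238)
step 18: x0=(-1.0375, -1.3909, 1.1147) x1=(1.8889, -1.5438, -1.7123) x2=(0.2046, -1.1984, -1.0889)
step 19: x0=(-1.0442, -1.4239, 1.1439) x1=(1.8862, -1.5441, -1.7493) x2=(0.1754, -1.2288, -1.0542)
step 20: x0=(-1.0509, -1.4568, 1.1732) x1=(1.8833, -1.5444, -1.7863) x2=(0.1465, -1.2592, -1.0197)
step 21: x0=(-1.0577, -1.4898, 1.2026) x1=(1.8804, -1.5446, -1.8232) x2=(0.1180, -1.2897, -0.9855)
step 22: x0=(-1.0644, -1.5228, 1.2321) x1=(1.8773, -1.5448, -1.8601) x2=(0.0898, -1.3202, -0.9515)
step 23: x0=(-1.0713, -1.5558, 1.2616) x1=(1.8741, -1.5450, -1.8969) x2=(0.0618, -1.3507, -0.9178)
step 24: x0=(-1.0781, -1.5888, 1.2913) x1=(1.8709, -1.5452, -1.9336) x2=(0.0342, -1.3812, -0.8844)
step 25: x0=(-1.0850, -1.6218, 1.3210) x1=(1.8675, -1.5454, -1.9703) x2=(0.0068, -1.4117, -0.8512)
step 26: x0=(-1.0919, -1.6549, 1.3508) x1=(1.8640, -1.5456, -2.0069) x2=(-0.0204, -1.4422, -0.8182)
step 27: x0=(-1.0989, -1.6879, 1.3807) x1=(1.8605, -1.5457, -2.0434) x2=(-0.0473, -1.4727, -0.7856)
step 28: x0=(-1.1059, -1.7210, 1.4107) x1=(1.8569, -1.5459, -2.0799) x2=(-0.0740, -1.5032, -0.7531)
step 29: x0=(-1.1129, -1.7541, 1.4409) x1=(1.8532, -1.5461, -2.1164) x2=(-0.1004, -1.5337, -0.7209)
step 30: x0=(-1.1200, -1.7871, 1.4711) x1=(1.8494, -1.5463, -2.1527) x2=(-0.1266, -1.5641, -0.6890)
step 31: x0=(-1.1271, -1.8202, 1.5014) x1=(1.8455, -1.5464, -2.1890) x2=(-0.1527, -1.5946, -0.6574)
step 32: x0=(-1.1342, -1.8533, 1.5318) x1=(1.8416, -1.5466, -2.2253) x2=(-0.1785, -1.6250, -0.6260)
step 33: x0=(-1.1414, -1.8865, 1.5623) x1=(1.8377, -1.5468, -2.2615) x2=(-0.2042, -1.6554, -0.5948)
step 34: x0=(-1.1486, -1.9196, 1.5930) x1=(1.8337, -1.5470, -2.2977) x2=(-0.2296, -1.6858, -0.5639)
step 35: x0=(-1.1559, -1.9527, 1.6237) x1=(1.8296, -1.5472, -2.3338) x2=(-0.2549, -1.7162, -0.5332)
step 36: x0=(-1.1631, -1.9859, 1.6546) x1=(1.8255, -1.5474, -2.3698) x2=(-0.2800, -1.7465, -0.5028)
step 37: x0=(-1.1705, -2.0190, 1.6855) x1=(1.8213, -1.5476, -2.4059) x2=(-0.3050, -1.7768, -0.4727)
step 38: x0=(-1.1778, -2.0522, 1.7166) x1=(1.8171, -1.5478, -2.4418) x2=(-0.3298, -1.8071, -0.4428)
step 39: x0=(-1.1852, -2.0854, 1.7478) x1=(1.8128, -1.5480, -2.4777) x2=(-0.3545, -1.8374, -0.4131)
step 40: x0=(-1.1927, -2.1186, 1.7791) x1=(1.8085, -1.5482, -2.5136) x2=(-0.3790, -1.8676, -0.3837)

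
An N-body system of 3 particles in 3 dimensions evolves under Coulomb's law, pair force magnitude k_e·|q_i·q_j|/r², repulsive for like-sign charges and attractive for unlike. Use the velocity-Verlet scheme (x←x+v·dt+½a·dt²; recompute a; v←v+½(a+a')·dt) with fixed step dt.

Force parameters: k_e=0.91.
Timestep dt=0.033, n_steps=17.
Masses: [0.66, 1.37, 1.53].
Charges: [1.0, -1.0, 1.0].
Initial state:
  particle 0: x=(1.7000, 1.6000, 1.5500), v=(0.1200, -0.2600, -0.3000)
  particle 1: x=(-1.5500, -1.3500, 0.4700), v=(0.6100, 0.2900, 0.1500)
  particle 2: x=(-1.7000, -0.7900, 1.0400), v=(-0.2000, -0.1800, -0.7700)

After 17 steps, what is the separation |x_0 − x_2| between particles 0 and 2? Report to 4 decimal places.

step 0: x0=(1.7000, 1.6000, 1.5500) x1=(-1.5500, -1.3500, 0.4700) x2=(-1.7000, -0.7900, 1.0400)
step 1: x0=(1.7040, 1.5914, 1.5401) x1=(-1.5300, -1.3400, 0.4753) x2=(-1.7065, -0.7963, 1.0142)
step 2: x0=(1.7080, 1.5828, 1.5302) x1=(-1.5102, -1.3292, 0.4815) x2=(-1.7128, -0.8033, 0.9878)
step 3: x0=(1.7120, 1.5743, 1.5203) x1=(-1.4907, -1.3176, 0.4885) x2=(-1.7189, -0.8112, 0.9605)
step 4: x0=(1.7160, 1.5657, 1.5103) x1=(-1.4716, -1.3049, 0.4964) x2=(-1.7246, -0.8199, 0.9325)
step 5: x0=(1.7200, 1.5571, 1.5004) x1=(-1.4530, -1.2912, 0.5052) x2=(-1.7298, -0.8295, 0.9036)
step 6: x0=(1.7240, 1.5485, 1.4905) x1=(-1.4350, -1.2763, 0.5150) x2=(-1.7345, -0.8402, 0.8739)
step 7: x0=(1.7281, 1.5399, 1.4805) x1=(-1.4179, -1.2603, 0.5258) x2=(-1.7385, -0.8519, 0.8433)
step 8: x0=(1.7321, 1.5313, 1.4706) x1=(-1.4017, -1.2428, 0.5376) x2=(-1.7415, -0.8649, 0.8117)
step 9: x0=(1.7362, 1.5227, 1.4606) x1=(-1.3868, -1.2240, 0.5505) x2=(-1.7435, -0.8791, 0.7793)
step 10: x0=(1.7403, 1.5141, 1.4507) x1=(-1.3735, -1.2036, 0.5643) x2=(-1.7441, -0.8948, 0.7459)
step 11: x0=(1.7443, 1.5055, 1.4407) x1=(-1.3621, -1.1815, 0.5792) x2=(-1.7429, -0.9119, 0.7116)
step 12: x0=(1.7484, 1.4968, 1.4308) x1=(-1.3531, -1.1577, 0.5949) x2=(-1.7396, -0.9306, 0.6766)
step 13: x0=(1.7525, 1.4882, 1.4208) x1=(-1.3469, -1.1321, 0.6112) x2=(-1.7337, -0.9508, 0.6411)
step 14: x0=(1.7566, 1.4795, 1.4108) x1=(-1.3444, -1.1049, 0.6278) x2=(-1.7247, -0.9726, 0.6052)
step 15: x0=(1.7606, 1.4709, 1.4008) x1=(-1.3459, -1.0761, 0.6442) x2=(-1.7119, -0.9956, 0.5696)
step 16: x0=(1.7647, 1.4622, 1.3909) x1=(-1.3522, -1.0463, 0.6596) x2=(-1.6949, -1.0197, 0.5349)
step 17: x0=(1.7688, 1.4535, 1.3809) x1=(-1.3636, -1.0160, 0.6732) x2=(-1.6733, -1.0441, 0.5018)

4.3427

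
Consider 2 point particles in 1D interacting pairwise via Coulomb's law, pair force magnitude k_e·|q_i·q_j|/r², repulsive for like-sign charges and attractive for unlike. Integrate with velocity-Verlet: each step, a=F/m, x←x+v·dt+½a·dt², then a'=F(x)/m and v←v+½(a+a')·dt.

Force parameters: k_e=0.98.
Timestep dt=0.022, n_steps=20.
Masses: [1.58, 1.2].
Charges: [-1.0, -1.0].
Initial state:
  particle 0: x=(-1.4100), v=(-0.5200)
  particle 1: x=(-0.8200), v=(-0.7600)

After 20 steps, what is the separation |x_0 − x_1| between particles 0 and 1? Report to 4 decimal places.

0.8524

step 0: x0=(-1.4100) x1=(-0.8200)
step 1: x0=(-1.4219) x1=(-0.8362)
step 2: x0=(-1.4346) x1=(-0.8512)
step 3: x0=(-1.4482) x1=(-0.8650)
step 4: x0=(-1.4628) x1=(-0.8777)
step 5: x0=(-1.4781) x1=(-0.8892)
step 6: x0=(-1.4944) x1=(-0.8996)
step 7: x0=(-1.5115) x1=(-0.9088)
step 8: x0=(-1.5294) x1=(-0.9170)
step 9: x0=(-1.5482) x1=(-0.9241)
step 10: x0=(-1.5677) x1=(-0.9302)
step 11: x0=(-1.5879) x1=(-0.9354)
step 12: x0=(-1.6088) x1=(-0.9396)
step 13: x0=(-1.6304) x1=(-0.9429)
step 14: x0=(-1.6527) x1=(-0.9454)
step 15: x0=(-1.6755) x1=(-0.9471)
step 16: x0=(-1.6990) x1=(-0.9481)
step 17: x0=(-1.7229) x1=(-0.9483)
step 18: x0=(-1.7474) x1=(-0.9479)
step 19: x0=(-1.7723) x1=(-0.9469)
step 20: x0=(-1.7976) x1=(-0.9453)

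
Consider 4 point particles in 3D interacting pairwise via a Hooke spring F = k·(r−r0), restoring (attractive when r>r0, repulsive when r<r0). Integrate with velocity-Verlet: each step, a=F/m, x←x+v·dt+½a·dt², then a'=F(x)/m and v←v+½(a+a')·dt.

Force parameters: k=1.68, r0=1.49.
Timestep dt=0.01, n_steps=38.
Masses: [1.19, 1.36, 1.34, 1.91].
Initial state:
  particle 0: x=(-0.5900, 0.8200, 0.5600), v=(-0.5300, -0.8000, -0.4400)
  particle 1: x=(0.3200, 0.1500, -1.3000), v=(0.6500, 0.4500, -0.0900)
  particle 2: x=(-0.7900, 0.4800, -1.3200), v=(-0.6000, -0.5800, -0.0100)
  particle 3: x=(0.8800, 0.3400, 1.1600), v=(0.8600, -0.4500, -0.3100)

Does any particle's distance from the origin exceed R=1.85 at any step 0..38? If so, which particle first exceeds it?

step 0: x0=(-0.5900, 0.8200, 0.5600) x1=(0.3200, 0.1500, -1.3000) x2=(-0.7900, 0.4800, -1.3200) x3=(0.8800, 0.3400, 1.1600)
step 1: x0=(-0.5953, 0.8120, 0.5555) x1=(0.3265, 0.1545, -1.3008) x2=(-0.7960, 0.4742, -1.3200) x3=(0.8885, 0.3355, 1.1568)
step 2: x0=(-0.6005, 0.8039, 0.5509) x1=(0.3331, 0.1590, -1.3014) x2=(-0.8019, 0.4684, -1.3198) x3=(0.8970, 0.3310, 1.1534)
step 3: x0=(-0.6056, 0.7958, 0.5462) x1=(0.3396, 0.1636, -1.3018) x2=(-0.8077, 0.4627, -1.3194) x3=(0.9053, 0.3265, 1.1498)
step 4: x0=(-0.6107, 0.7876, 0.5413) x1=(0.3462, 0.1682, -1.3020) x2=(-0.8134, 0.4569, -1.3187) x3=(0.9135, 0.3220, 1.1460)
step 5: x0=(-0.6158, 0.7794, 0.5364) x1=(0.3529, 0.1728, -1.3020) x2=(-0.8191, 0.4511, -1.3179) x3=(0.9216, 0.3176, 1.1419)
step 6: x0=(-0.6207, 0.7712, 0.5312) x1=(0.3595, 0.1774, -1.3019) x2=(-0.8247, 0.4454, -1.3169) x3=(0.9296, 0.3131, 1.1377)
step 7: x0=(-0.6256, 0.7629, 0.5260) x1=(0.3662, 0.1821, -1.3015) x2=(-0.8301, 0.4397, -1.3156) x3=(0.9375, 0.3086, 1.1333)
step 8: x0=(-0.6305, 0.7545, 0.5207) x1=(0.3729, 0.1867, -1.3009) x2=(-0.8356, 0.4339, -1.3142) x3=(0.9452, 0.3042, 1.1287)
step 9: x0=(-0.6352, 0.7461, 0.5152) x1=(0.3796, 0.1914, -1.3002) x2=(-0.8409, 0.4282, -1.3125) x3=(0.9529, 0.2997, 1.1238)
step 10: x0=(-0.6399, 0.7377, 0.5096) x1=(0.3864, 0.1962, -1.2992) x2=(-0.8461, 0.4225, -1.3107) x3=(0.9604, 0.2953, 1.1188)
step 11: x0=(-0.6445, 0.7292, 0.5039) x1=(0.3932, 0.2009, -1.2981) x2=(-0.8513, 0.4168, -1.3086) x3=(0.9677, 0.2908, 1.1136)
step 12: x0=(-0.6491, 0.7207, 0.4981) x1=(0.3999, 0.2056, -1.2968) x2=(-0.8563, 0.4111, -1.3064) x3=(0.9750, 0.2864, 1.1081)
step 13: x0=(-0.6535, 0.7122, 0.4921) x1=(0.4067, 0.2104, -1.2953) x2=(-0.8613, 0.4054, -1.3039) x3=(0.9821, 0.2820, 1.1025)
step 14: x0=(-0.6579, 0.7036, 0.4861) x1=(0.4135, 0.2152, -1.2936) x2=(-0.8661, 0.3997, -1.3013) x3=(0.9891, 0.2776, 1.0966)
step 15: x0=(-0.6622, 0.6949, 0.4799) x1=(0.4204, 0.2200, -1.2917) x2=(-0.8709, 0.3940, -1.2985) x3=(0.9960, 0.2732, 1.0906)
step 16: x0=(-0.6664, 0.6863, 0.4737) x1=(0.4272, 0.2248, -1.2896) x2=(-0.8756, 0.3883, -1.2955) x3=(1.0028, 0.2688, 1.0844)
step 17: x0=(-0.6706, 0.6776, 0.4673) x1=(0.4340, 0.2297, -1.2874) x2=(-0.8801, 0.3826, -1.2922) x3=(1.0094, 0.2644, 1.0779)
step 18: x0=(-0.6746, 0.6688, 0.4608) x1=(0.4409, 0.2345, -1.2850) x2=(-0.8846, 0.3769, -1.2888) x3=(1.0159, 0.2600, 1.0713)
step 19: x0=(-0.6786, 0.6600, 0.4543) x1=(0.4477, 0.2394, -1.2824) x2=(-0.8889, 0.3712, -1.2852) x3=(1.0222, 0.2557, 1.0645)
step 20: x0=(-0.6824, 0.6512, 0.4476) x1=(0.4546, 0.2443, -1.2796) x2=(-0.8931, 0.3655, -1.2815) x3=(1.0284, 0.2513, 1.0574)
step 21: x0=(-0.6862, 0.6424, 0.4409) x1=(0.4615, 0.2492, -1.2767) x2=(-0.8973, 0.3598, -1.2775) x3=(1.0345, 0.2470, 1.0502)
step 22: x0=(-0.6899, 0.6335, 0.4341) x1=(0.4683, 0.2541, -1.2736) x2=(-0.9013, 0.3541, -1.2734) x3=(1.0405, 0.2427, 1.0428)
step 23: x0=(-0.6935, 0.6246, 0.4271) x1=(0.4752, 0.2590, -1.2703) x2=(-0.9052, 0.3484, -1.2690) x3=(1.0463, 0.2384, 1.0352)
step 24: x0=(-0.6970, 0.6156, 0.4201) x1=(0.4821, 0.2640, -1.2669) x2=(-0.9090, 0.3428, -1.2646) x3=(1.0520, 0.2341, 1.0274)
step 25: x0=(-0.7004, 0.6066, 0.4131) x1=(0.4889, 0.2689, -1.2633) x2=(-0.9127, 0.3371, -1.2599) x3=(1.0575, 0.2298, 1.0194)
step 26: x0=(-0.7037, 0.5976, 0.4059) x1=(0.4958, 0.2739, -1.2595) x2=(-0.9162, 0.3314, -1.2550) x3=(1.0629, 0.2255, 1.0113)
step 27: x0=(-0.7069, 0.5886, 0.3986) x1=(0.5026, 0.2788, -1.2556) x2=(-0.9197, 0.3257, -1.2500) x3=(1.0681, 0.2213, 1.0029)
step 28: x0=(-0.7100, 0.5795, 0.3913) x1=(0.5094, 0.2838, -1.2515) x2=(-0.9230, 0.3200, -1.2449) x3=(1.0733, 0.2170, 0.9944)
step 29: x0=(-0.7130, 0.5704, 0.3839) x1=(0.5163, 0.2888, -1.2473) x2=(-0.9262, 0.3143, -1.2395) x3=(1.0782, 0.2128, 0.9857)
step 30: x0=(-0.7159, 0.5613, 0.3765) x1=(0.5231, 0.2938, -1.2429) x2=(-0.9293, 0.3086, -1.2340) x3=(1.0831, 0.2086, 0.9768)
step 31: x0=(-0.7187, 0.5522, 0.3690) x1=(0.5299, 0.2988, -1.2383) x2=(-0.9322, 0.3028, -1.2284) x3=(1.0877, 0.2044, 0.9677)
step 32: x0=(-0.7214, 0.5430, 0.3614) x1=(0.5367, 0.3038, -1.2336) x2=(-0.9350, 0.2971, -1.2226) x3=(1.0923, 0.2002, 0.9584)
step 33: x0=(-0.7240, 0.5338, 0.3537) x1=(0.5434, 0.3088, -1.2288) x2=(-0.9377, 0.2914, -1.2166) x3=(1.0967, 0.1961, 0.9490)
step 34: x0=(-0.7265, 0.5246, 0.3460) x1=(0.5502, 0.3138, -1.2238) x2=(-0.9403, 0.2857, -1.2105) x3=(1.1010, 0.1919, 0.9394)
step 35: x0=(-0.7289, 0.5153, 0.3383) x1=(0.5569, 0.3188, -1.2187) x2=(-0.9427, 0.2800, -1.2042) x3=(1.1051, 0.1878, 0.9297)
step 36: x0=(-0.7312, 0.5061, 0.3305) x1=(0.5636, 0.3238, -1.2134) x2=(-0.9451, 0.2742, -1.1978) x3=(1.1091, 0.1836, 0.9197)
step 37: x0=(-0.7333, 0.4968, 0.3227) x1=(0.5703, 0.3288, -1.2080) x2=(-0.9472, 0.2685, -1.1913) x3=(1.1129, 0.1795, 0.9096)
step 38: x0=(-0.7354, 0.4875, 0.3148) x1=(0.5770, 0.3338, -1.2025) x2=(-0.9493, 0.2628, -1.1846) x3=(1.1166, 0.1754, 0.8994)

no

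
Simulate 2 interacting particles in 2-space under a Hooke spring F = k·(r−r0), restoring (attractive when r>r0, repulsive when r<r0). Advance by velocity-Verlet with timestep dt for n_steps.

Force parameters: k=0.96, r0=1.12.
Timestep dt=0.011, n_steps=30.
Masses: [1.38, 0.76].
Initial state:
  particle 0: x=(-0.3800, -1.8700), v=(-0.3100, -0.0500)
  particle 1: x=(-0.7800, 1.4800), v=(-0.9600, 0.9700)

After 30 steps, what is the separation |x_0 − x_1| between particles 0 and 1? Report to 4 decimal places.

step 0: x0=(-0.3800, -1.8700) x1=(-0.7800, 1.4800)
step 1: x0=(-0.3834, -1.8705) x1=(-0.7905, 1.4905)
step 2: x0=(-0.3869, -1.8707) x1=(-0.8010, 1.5007)
step 3: x0=(-0.3903, -1.8708) x1=(-0.8115, 1.5105)
step 4: x0=(-0.3938, -1.8707) x1=(-0.8219, 1.5199)
step 5: x0=(-0.3973, -1.8704) x1=(-0.8323, 1.5290)
step 6: x0=(-0.4009, -1.8699) x1=(-0.8426, 1.5378)
step 7: x0=(-0.4044, -1.8692) x1=(-0.8529, 1.5462)
step 8: x0=(-0.4080, -1.8683) x1=(-0.8631, 1.5543)
step 9: x0=(-0.4117, -1.8672) x1=(-0.8733, 1.5620)
step 10: x0=(-0.4153, -1.8659) x1=(-0.8834, 1.5693)
step 11: x0=(-0.4190, -1.8645) x1=(-0.8935, 1.5763)
step 12: x0=(-0.4227, -1.8628) x1=(-0.9036, 1.5830)
step 13: x0=(-0.4264, -1.8609) x1=(-0.9135, 1.5893)
step 14: x0=(-0.4301, -1.8589) x1=(-0.9235, 1.5952)
step 15: x0=(-0.4339, -1.8566) x1=(-0.9334, 1.6008)
step 16: x0=(-0.4377, -1.8542) x1=(-0.9432, 1.6060)
step 17: x0=(-0.4416, -1.8515) x1=(-0.9530, 1.6108)
step 18: x0=(-0.4454, -1.8486) x1=(-0.9627, 1.6153)
step 19: x0=(-0.4493, -1.8456) x1=(-0.9724, 1.6194)
step 20: x0=(-0.4533, -1.8423) x1=(-0.9820, 1.6232)
step 21: x0=(-0.4572, -1.8389) x1=(-0.9916, 1.6266)
step 22: x0=(-0.4612, -1.8352) x1=(-1.0011, 1.6297)
step 23: x0=(-0.4652, -1.8314) x1=(-1.0106, 1.6324)
step 24: x0=(-0.4693, -1.8274) x1=(-1.0200, 1.6347)
step 25: x0=(-0.4733, -1.8231) x1=(-1.0293, 1.6367)
step 26: x0=(-0.4775, -1.8187) x1=(-1.0386, 1.6383)
step 27: x0=(-0.4816, -1.8140) x1=(-1.0478, 1.6395)
step 28: x0=(-0.4858, -1.8092) x1=(-1.0570, 1.6404)
step 29: x0=(-0.4900, -1.8042) x1=(-1.0661, 1.6409)
step 30: x0=(-0.4942, -1.7989) x1=(-1.0751, 1.6411)

3.4887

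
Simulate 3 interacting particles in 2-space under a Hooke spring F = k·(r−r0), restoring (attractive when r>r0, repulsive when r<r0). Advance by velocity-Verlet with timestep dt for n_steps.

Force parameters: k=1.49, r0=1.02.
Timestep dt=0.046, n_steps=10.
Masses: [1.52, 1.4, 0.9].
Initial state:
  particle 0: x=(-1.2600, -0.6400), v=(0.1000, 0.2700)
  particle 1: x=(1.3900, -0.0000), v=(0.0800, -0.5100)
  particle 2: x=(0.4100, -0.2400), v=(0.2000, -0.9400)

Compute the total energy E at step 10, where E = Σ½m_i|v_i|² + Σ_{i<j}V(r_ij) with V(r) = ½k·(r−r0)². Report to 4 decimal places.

step 0: x0=(-1.2600, -0.6400) x1=(1.3900, -0.0000) x2=(0.4100, -0.2400)
step 1: x0=(-1.2530, -0.6270) x1=(1.3918, -0.0239) x2=(0.4180, -0.2835)
step 2: x0=(-1.2411, -0.6129) x1=(1.3900, -0.0487) x2=(0.4236, -0.3276)
step 3: x0=(-1.2245, -0.5979) x1=(1.3844, -0.0742) x2=(0.4268, -0.3720)
step 4: x0=(-1.2033, -0.5820) x1=(1.3753, -0.1004) x2=(0.4278, -0.4167)
step 5: x0=(-1.1775, -0.5654) x1=(1.3627, -0.1273) x2=(0.4265, -0.4617)
step 6: x0=(-1.1473, -0.5481) x1=(1.3467, -0.1548) x2=(0.4231, -0.5069)
step 7: x0=(-1.1128, -0.5304) x1=(1.3274, -0.1828) x2=(0.4176, -0.5522)
step 8: x0=(-1.0744, -0.5122) x1=(1.3050, -0.2112) x2=(0.4102, -0.5974)
step 9: x0=(-1.0321, -0.4937) x1=(1.2796, -0.2399) x2=(0.4011, -0.6427)
step 10: x0=(-0.9863, -0.4750) x1=(1.2514, -0.2689) x2=(0.3903, -0.6879)
step 0 velocities: v0=(0.1000, 0.2700) v1=(0.0800, -0.5100) v2=(0.2000, -0.9400)
step 0: KE=0.6652, PE=2.5310, E=3.1962
step 10 velocities: v0=(1.0321, 0.4074) v1=(-0.6422, -0.6329) v2=(-0.2507, -0.9809)
step 10: KE=1.9660, PE=1.2283, E=3.1944

3.1944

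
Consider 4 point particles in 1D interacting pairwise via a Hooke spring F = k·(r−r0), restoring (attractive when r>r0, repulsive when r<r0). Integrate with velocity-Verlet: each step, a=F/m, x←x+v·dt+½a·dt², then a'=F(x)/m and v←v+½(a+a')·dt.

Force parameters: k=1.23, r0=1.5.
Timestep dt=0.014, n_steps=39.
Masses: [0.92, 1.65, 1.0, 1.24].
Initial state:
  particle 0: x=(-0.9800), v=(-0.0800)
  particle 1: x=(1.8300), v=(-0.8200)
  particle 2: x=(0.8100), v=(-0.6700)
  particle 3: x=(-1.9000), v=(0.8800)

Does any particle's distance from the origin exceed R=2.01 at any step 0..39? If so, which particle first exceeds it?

step 0: x0=(-0.9800) x1=(1.8300) x2=(0.8100) x3=(-1.9000)
step 1: x0=(-0.9808) x1=(1.8183) x2=(0.8004) x3=(-1.8874)
step 2: x0=(-0.9811) x1=(1.8062) x2=(0.7903) x3=(-1.8743)
step 3: x0=(-0.9808) x1=(1.7936) x2=(0.7797) x3=(-1.8606)
step 4: x0=(-0.9799) x1=(1.7806) x2=(0.7687) x3=(-1.8464)
step 5: x0=(-0.9785) x1=(1.7671) x2=(0.7573) x3=(-1.8317)
step 6: x0=(-0.9765) x1=(1.7533) x2=(0.7454) x3=(-1.8165)
step 7: x0=(-0.9740) x1=(1.7390) x2=(0.7331) x3=(-1.8008)
step 8: x0=(-0.9709) x1=(1.7243) x2=(0.7203) x3=(-1.7847)
step 9: x0=(-0.9673) x1=(1.7093) x2=(0.7072) x3=(-1.7681)
step 10: x0=(-0.9631) x1=(1.6938) x2=(0.6936) x3=(-1.7510)
step 11: x0=(-0.9584) x1=(1.6780) x2=(0.6797) x3=(-1.7336)
step 12: x0=(-0.9532) x1=(1.6618) x2=(0.6654) x3=(-1.7157)
step 13: x0=(-0.9474) x1=(1.6452) x2=(0.6507) x3=(-1.6975)
step 14: x0=(-0.9412) x1=(1.6283) x2=(0.6357) x3=(-1.6788)
step 15: x0=(-0.9344) x1=(1.6111) x2=(0.6204) x3=(-1.6598)
step 16: x0=(-0.9272) x1=(1.5935) x2=(0.6047) x3=(-1.6405)
step 17: x0=(-0.9195) x1=(1.5755) x2=(0.5887) x3=(-1.6208)
step 18: x0=(-0.9113) x1=(1.5573) x2=(0.5724) x3=(-1.6008)
step 19: x0=(-0.9026) x1=(1.5387) x2=(0.5559) x3=(-1.5806)
step 20: x0=(-0.8935) x1=(1.5199) x2=(0.5390) x3=(-1.5600)
step 21: x0=(-0.8840) x1=(1.5007) x2=(0.5219) x3=(-1.5392)
step 22: x0=(-0.8740) x1=(1.4813) x2=(0.5046) x3=(-1.5181)
step 23: x0=(-0.8636) x1=(1.4616) x2=(0.4871) x3=(-1.4968)
step 24: x0=(-0.8528) x1=(1.4417) x2=(0.4693) x3=(-1.4753)
step 25: x0=(-0.8416) x1=(1.4215) x2=(0.4514) x3=(-1.4536)
step 26: x0=(-0.8300) x1=(1.4010) x2=(0.4332) x3=(-1.4318)
step 27: x0=(-0.8181) x1=(1.3804) x2=(0.4150) x3=(-1.4097)
step 28: x0=(-0.8058) x1=(1.3595) x2=(0.3965) x3=(-1.3876)
step 29: x0=(-0.7932) x1=(1.3385) x2=(0.3780) x3=(-1.3653)
step 30: x0=(-0.7803) x1=(1.3172) x2=(0.3593) x3=(-1.3429)
step 31: x0=(-0.7670) x1=(1.2958) x2=(0.3406) x3=(-1.3205)
step 32: x0=(-0.7535) x1=(1.2742) x2=(0.3217) x3=(-1.2979)
step 33: x0=(-0.7396) x1=(1.2524) x2=(0.3028) x3=(-1.2754)
step 34: x0=(-0.7256) x1=(1.2305) x2=(0.2839) x3=(-1.2528)
step 35: x0=(-0.7112) x1=(1.2085) x2=(0.2650) x3=(-1.2302)
step 36: x0=(-0.6967) x1=(1.1864) x2=(0.2460) x3=(-1.2076)
step 37: x0=(-0.6819) x1=(1.1641) x2=(0.2271) x3=(-1.1850)
step 38: x0=(-0.6669) x1=(1.1418) x2=(0.2081) x3=(-1.1625)
step 39: x0=(-0.6518) x1=(1.1194) x2=(0.1893) x3=(-1.1400)

no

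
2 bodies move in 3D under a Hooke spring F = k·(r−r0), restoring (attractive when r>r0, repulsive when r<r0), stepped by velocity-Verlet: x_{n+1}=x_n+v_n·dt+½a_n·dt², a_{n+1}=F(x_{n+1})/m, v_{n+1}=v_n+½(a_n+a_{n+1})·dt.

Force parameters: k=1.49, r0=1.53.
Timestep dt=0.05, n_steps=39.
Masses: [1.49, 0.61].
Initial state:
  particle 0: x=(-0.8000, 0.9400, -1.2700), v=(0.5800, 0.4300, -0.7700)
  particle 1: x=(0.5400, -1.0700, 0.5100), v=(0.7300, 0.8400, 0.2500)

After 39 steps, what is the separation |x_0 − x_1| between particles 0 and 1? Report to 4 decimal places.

step 0: x0=(-0.8000, 0.9400, -1.2700) x1=(0.5400, -1.0700, 0.5100)
step 1: x0=(-0.7702, 0.9603, -1.3074) x1=(0.5745, -1.0250, 0.5198)
step 2: x0=(-0.7387, 0.9781, -1.3426) x1=(0.6049, -0.9740, 0.5242)
step 3: x0=(-0.7056, 0.9935, -1.3754) x1=(0.6314, -0.9172, 0.5229)
step 4: x0=(-0.6708, 1.0066, -1.4060) x1=(0.6537, -0.8546, 0.5159)
step 5: x0=(-0.6344, 1.0174, -1.4341) x1=(0.6722, -0.7865, 0.5032)
step 6: x0=(-0.5964, 1.0260, -1.4600) x1=(0.6868, -0.7130, 0.4848)
step 7: x0=(-0.5570, 1.0326, -1.4835) x1=(0.6977, -0.6346, 0.4608)
step 8: x0=(-0.5160, 1.0372, -1.5048) x1=(0.7051, -0.5514, 0.4313)
step 9: x0=(-0.4737, 1.0401, -1.5240) x1=(0.7090, -0.4638, 0.3965)
step 10: x0=(-0.4301, 1.0413, -1.5410) x1=(0.7099, -0.3723, 0.3565)
step 11: x0=(-0.3853, 1.0410, -1.5560) x1=(0.7078, -0.2771, 0.3117)
step 12: x0=(-0.3395, 1.0395, -1.5692) x1=(0.7031, -0.1788, 0.2624)
step 13: x0=(-0.2926, 1.0368, -1.5807) x1=(0.6960, -0.0776, 0.2089)
step 14: x0=(-0.2449, 1.0331, -1.5907) x1=(0.6869, 0.0258, 0.1517)
step 15: x0=(-0.1965, 1.0287, -1.5993) x1=(0.6760, 0.1311, 0.0912)
step 16: x0=(-0.1475, 1.0236, -1.6067) x1=(0.6636, 0.2380, 0.0278)
step 17: x0=(-0.0980, 1.0181, -1.6132) x1=(0.6501, 0.3459, -0.0378)
step 18: x0=(-0.0482, 1.0123, -1.6190) x1=(0.6358, 0.4546, -0.1052)
step 19: x0=(0.0018, 1.0063, -1.6244) x1=(0.6209, 0.5638, -0.1737)
step 20: x0=(0.0519, 1.0003, -1.6294) x1=(0.6058, 0.6731, -0.2428)
step 21: x0=(0.1021, 0.9942, -1.6345) x1=(0.5907, 0.7824, -0.3120)
step 22: x0=(0.1521, 0.9882, -1.6399) x1=(0.5758, 0.8916, -0.3805)
step 23: x0=(0.2020, 0.9822, -1.6456) x1=(0.5613, 1.0007, -0.4479)
step 24: x0=(0.2517, 0.9762, -1.6521) x1=(0.5473, 1.1099, -0.5136)
step 25: x0=(0.3011, 0.9702, -1.6594) x1=(0.5338, 1.2192, -0.5774)
step 26: x0=(0.3504, 0.9639, -1.6676) x1=(0.5208, 1.3292, -0.6388)
step 27: x0=(0.3995, 0.9572, -1.6769) x1=(0.5082, 1.4399, -0.6978)
step 28: x0=(0.4485, 0.9501, -1.6871) x1=(0.4959, 1.5519, -0.7544)
step 29: x0=(0.4974, 0.9424, -1.6981) x1=(0.4836, 1.6652, -0.8089)
step 30: x0=(0.5464, 0.9341, -1.7099) x1=(0.4714, 1.7800, -0.8616)
step 31: x0=(0.5954, 0.9252, -1.7223) x1=(0.4590, 1.8962, -0.9129)
step 32: x0=(0.6445, 0.9158, -1.7352) x1=(0.4465, 2.0136, -0.9631)
step 33: x0=(0.6936, 0.9061, -1.7482) x1=(0.4338, 2.1319, -1.0128)
step 34: x0=(0.7428, 0.8962, -1.7614) x1=(0.4210, 2.2506, -1.0622)
step 35: x0=(0.7919, 0.8863, -1.7745) x1=(0.4082, 2.3691, -1.1116)
step 36: x0=(0.8410, 0.8768, -1.7875) x1=(0.3957, 2.4869, -1.1615)
step 37: x0=(0.8900, 0.8679, -1.8002) x1=(0.3835, 2.6033, -1.2118)
step 38: x0=(0.9386, 0.8598, -1.8127) x1=(0.3719, 2.7176, -1.2629)
step 39: x0=(0.9870, 0.8528, -1.8249) x1=(0.3612, 2.8292, -1.3148)

2.1349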